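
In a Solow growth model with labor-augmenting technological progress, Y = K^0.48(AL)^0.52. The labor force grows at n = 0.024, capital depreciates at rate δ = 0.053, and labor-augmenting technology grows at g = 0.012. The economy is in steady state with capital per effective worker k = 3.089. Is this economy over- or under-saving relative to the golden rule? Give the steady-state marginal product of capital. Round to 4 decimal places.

n + g + δ = 0.024 + 0.012 + 0.053 = 0.089.
MPK = 0.48·k^(0.48−1) = 0.48·3.089^(-0.52) ≈ 0.2670.
MPK > 0.089, so the economy is dynamically efficient (under-saving).

under-saving; MPK ≈ 0.2670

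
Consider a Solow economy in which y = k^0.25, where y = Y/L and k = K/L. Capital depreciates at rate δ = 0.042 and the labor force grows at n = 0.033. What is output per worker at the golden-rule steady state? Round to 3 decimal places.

Break-even investment rate: n + δ = 0.033 + 0.042 = 0.075.
Setting f'(k) = n+δ gives 0.25·k^(0.25−1) = 0.075, hence k_gold = (0.25/0.075)^(1/0.75) ≈ 4.9793.
Output: y_gold = k_gold^0.25 = 4.9793^0.25 ≈ 1.4938.

y_gold ≈ 1.494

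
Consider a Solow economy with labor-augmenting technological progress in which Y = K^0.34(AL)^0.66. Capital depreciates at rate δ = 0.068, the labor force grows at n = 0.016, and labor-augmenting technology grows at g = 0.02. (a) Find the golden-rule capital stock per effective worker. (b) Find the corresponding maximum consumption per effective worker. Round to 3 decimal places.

n + g + δ = 0.016 + 0.02 + 0.068 = 0.104.
At the golden rule the marginal product of capital equals n+g+δ: 0.34·k^(0.34−1) = 0.104. Solving, k_gold = (0.34/0.104)^(1/0.66) ≈ 6.0181.
y_gold = 6.0181^0.34 ≈ 1.8408; c_gold = y_gold − 0.104·k_gold ≈ 1.2150.

(a) k_gold ≈ 6.018; (b) c_gold ≈ 1.215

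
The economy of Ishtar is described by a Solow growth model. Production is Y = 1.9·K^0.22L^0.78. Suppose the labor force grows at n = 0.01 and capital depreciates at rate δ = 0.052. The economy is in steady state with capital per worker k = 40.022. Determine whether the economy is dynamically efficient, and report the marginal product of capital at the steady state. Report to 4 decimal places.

dynamically inefficient; MPK ≈ 0.0235

Break-even investment rate: n + δ = 0.01 + 0.052 = 0.062.
MPK = 0.22·1.9·k^(0.22−1) = 0.22·1.9·40.022^(-0.78) ≈ 0.0235.
MPK < 0.062, so the economy is dynamically inefficient (over-saving).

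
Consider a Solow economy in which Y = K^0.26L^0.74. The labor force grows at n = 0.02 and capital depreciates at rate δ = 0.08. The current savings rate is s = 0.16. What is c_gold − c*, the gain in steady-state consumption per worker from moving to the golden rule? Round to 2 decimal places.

Δc ≈ 0.04

Capital per worker breaks even when investment replaces (n + δ)·k; here n + δ = 0.1.
Current steady state (s = 0.16): k* = (0.16/0.1)^(1/0.74) ≈ 1.8873, y* = 1.8873^0.26 ≈ 1.1796, c* = (1−0.16)·1.1796 ≈ 0.9908.
At the golden rule the marginal product of capital equals n+δ: 0.26·k^(0.26−1) = 0.1. Solving, k_gold = (0.26/0.1)^(1/0.74) ≈ 3.6373.
y_gold = 3.6373^0.26 ≈ 1.3989, c_gold = y_gold − 0.1·k_gold ≈ 1.0352.
Gain: Δc = 1.0352 − 0.9908 ≈ 0.0444.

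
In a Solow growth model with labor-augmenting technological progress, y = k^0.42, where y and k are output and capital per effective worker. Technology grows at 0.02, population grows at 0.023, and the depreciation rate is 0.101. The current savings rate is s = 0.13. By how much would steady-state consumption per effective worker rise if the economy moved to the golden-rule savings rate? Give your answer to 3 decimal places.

Δc ≈ 0.451

Capital per effective worker breaks even when investment replaces (n + g + δ)·k; here n + g + δ = 0.144.
Current steady state (s = 0.13): k* = (0.13/0.144)^(1/0.58) ≈ 0.8383, y* = 0.8383^0.42 ≈ 0.9286, c* = (1−0.13)·0.9286 ≈ 0.8079.
At the golden rule the marginal product of capital equals n+g+δ: 0.42·k^(0.42−1) = 0.144. Solving, k_gold = (0.42/0.144)^(1/0.58) ≈ 6.3318.
y_gold = 6.3318^0.42 ≈ 2.1709, c_gold = y_gold − 0.144·k_gold ≈ 1.2591.
Gain: Δc = 1.2591 − 0.8079 ≈ 0.4512.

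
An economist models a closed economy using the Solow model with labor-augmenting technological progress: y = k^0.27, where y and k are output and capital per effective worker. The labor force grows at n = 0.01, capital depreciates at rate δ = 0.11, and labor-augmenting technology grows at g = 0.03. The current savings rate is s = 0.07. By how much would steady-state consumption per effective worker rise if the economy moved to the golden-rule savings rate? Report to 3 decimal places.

Capital per effective worker breaks even when investment replaces (n + g + δ)·k; here n + g + δ = 0.15.
Current steady state (s = 0.07): k* = (0.07/0.15)^(1/0.73) ≈ 0.3520, y* = 0.3520^0.27 ≈ 0.7544, c* = (1−0.07)·0.7544 ≈ 0.7016.
Maximizing c = f(k) − (n+g+δ)·k gives f'(k) = n+g+δ, i.e. 0.27·k^(0.27−1) = 0.15, so k_gold = (0.27/0.15)^(1/0.73) ≈ 2.2371.
y_gold = 2.2371^0.27 ≈ 1.2428, c_gold = y_gold − 0.15·k_gold ≈ 0.9073.
Gain: Δc = 0.9073 − 0.7016 ≈ 0.2057.

Δc ≈ 0.206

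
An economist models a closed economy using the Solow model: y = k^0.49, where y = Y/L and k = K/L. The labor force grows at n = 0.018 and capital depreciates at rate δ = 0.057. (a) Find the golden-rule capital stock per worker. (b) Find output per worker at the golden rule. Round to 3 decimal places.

(a) k_gold ≈ 39.656; (b) y_gold ≈ 6.070

n + δ = 0.018 + 0.057 = 0.075.
Golden rule sets MPK = n+δ: 0.49·k^(0.49−1) = 0.075, so k_gold = (0.49/0.075)^(1/0.51) ≈ 39.6555.
y_gold = 39.6555^0.49 ≈ 6.0697.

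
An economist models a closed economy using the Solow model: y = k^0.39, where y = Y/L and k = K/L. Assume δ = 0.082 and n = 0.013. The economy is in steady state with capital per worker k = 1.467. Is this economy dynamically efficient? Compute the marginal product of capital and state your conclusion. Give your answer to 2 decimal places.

n + δ = 0.013 + 0.082 = 0.095.
MPK = 0.39·k^(0.39−1) = 0.39·1.467^(-0.61) ≈ 0.3087.
MPK > 0.095, so the economy is dynamically efficient (under-saving).

dynamically efficient; MPK ≈ 0.31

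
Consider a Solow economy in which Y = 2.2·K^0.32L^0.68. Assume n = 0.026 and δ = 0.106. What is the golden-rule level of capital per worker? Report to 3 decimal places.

k_gold ≈ 11.725

The effective depreciation rate is n + δ = 0.026 + 0.106 = 0.132.
Golden rule sets MPK = n+δ: 0.32·2.2·k^(0.32−1) = 0.132, so k_gold = (0.32·2.2/0.132)^(1/0.68) ≈ 11.7251.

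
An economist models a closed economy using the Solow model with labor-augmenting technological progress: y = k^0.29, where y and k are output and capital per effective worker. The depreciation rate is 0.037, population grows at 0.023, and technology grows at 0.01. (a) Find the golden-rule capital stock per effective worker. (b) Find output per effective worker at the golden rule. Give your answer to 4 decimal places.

(a) k_gold ≈ 7.4035; (b) y_gold ≈ 1.7870

n + g + δ = 0.023 + 0.01 + 0.037 = 0.07.
Golden rule sets MPK = n+g+δ: 0.29·k^(0.29−1) = 0.07, so k_gold = (0.29/0.07)^(1/0.71) ≈ 7.4035.
y_gold = 7.4035^0.29 ≈ 1.7870.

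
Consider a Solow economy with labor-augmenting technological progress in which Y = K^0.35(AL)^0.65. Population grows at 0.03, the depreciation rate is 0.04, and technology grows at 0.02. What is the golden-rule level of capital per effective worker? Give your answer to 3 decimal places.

k_gold ≈ 8.080

Break-even investment rate: n + g + δ = 0.03 + 0.02 + 0.04 = 0.09.
At the golden rule the marginal product of capital equals n+g+δ: 0.35·k^(0.35−1) = 0.09. Solving, k_gold = (0.35/0.09)^(1/0.65) ≈ 8.0802.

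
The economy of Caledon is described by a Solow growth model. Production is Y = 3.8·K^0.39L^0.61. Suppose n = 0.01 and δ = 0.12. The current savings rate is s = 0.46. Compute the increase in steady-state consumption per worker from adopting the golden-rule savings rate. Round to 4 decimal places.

Δc ≈ 0.1781

n + δ = 0.01 + 0.12 = 0.13.
Current steady state (s = 0.46): k* = (0.46·3.8/0.13)^(1/0.61) ≈ 70.8208, y* = 3.8·70.8208^0.39 ≈ 20.0146, c* = (1−0.46)·20.0146 ≈ 10.8079.
Maximizing c = f(k) − (n+δ)·k gives f'(k) = n+δ, i.e. 0.39·3.8·k^(0.39−1) = 0.13, so k_gold = (0.39·3.8/0.13)^(1/0.61) ≈ 54.0295.
y_gold = 3.8·54.0295^0.39 ≈ 18.0098, c_gold = y_gold − 0.13·k_gold ≈ 10.9860.
Gain: Δc = 10.9860 − 10.8079 ≈ 0.1781.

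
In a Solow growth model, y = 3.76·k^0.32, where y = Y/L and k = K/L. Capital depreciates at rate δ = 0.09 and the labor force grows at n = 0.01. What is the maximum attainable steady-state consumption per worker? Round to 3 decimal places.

n + δ = 0.01 + 0.09 = 0.1.
Golden rule sets MPK = n+δ: 0.32·3.76·k^(0.32−1) = 0.1, so k_gold = (0.32·3.76/0.1)^(1/0.68) ≈ 38.7911.
y_gold = 3.76·38.7911^0.32 ≈ 12.1222.
c_gold = y_gold − (n+δ)·k_gold = 12.1222 − 0.1·38.7911 ≈ 8.2431.

c_gold ≈ 8.243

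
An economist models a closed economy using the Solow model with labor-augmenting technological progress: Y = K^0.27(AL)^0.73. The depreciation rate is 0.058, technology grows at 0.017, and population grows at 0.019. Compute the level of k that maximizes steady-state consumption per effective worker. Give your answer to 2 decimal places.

n + g + δ = 0.019 + 0.017 + 0.058 = 0.094.
Golden rule sets MPK = n+g+δ: 0.27·k^(0.27−1) = 0.094, so k_gold = (0.27/0.094)^(1/0.73) ≈ 4.2435.

k_gold ≈ 4.24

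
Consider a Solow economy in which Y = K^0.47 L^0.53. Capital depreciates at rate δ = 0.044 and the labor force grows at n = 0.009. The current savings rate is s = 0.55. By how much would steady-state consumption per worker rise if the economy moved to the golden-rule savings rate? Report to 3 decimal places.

Δc ≈ 0.088

The effective depreciation rate is n + δ = 0.009 + 0.044 = 0.053.
Current steady state (s = 0.55): k* = (0.55/0.053)^(1/0.53) ≈ 82.6314, y* = 82.6314^0.47 ≈ 7.9627, c* = (1−0.55)·7.9627 ≈ 3.5832.
Setting f'(k) = n+δ gives 0.47·k^(0.47−1) = 0.053, hence k_gold = (0.47/0.053)^(1/0.53) ≈ 61.4247.
y_gold = 61.4247^0.47 ≈ 6.9266, c_gold = y_gold − 0.053·k_gold ≈ 3.6711.
Gain: Δc = 3.6711 − 3.5832 ≈ 0.0879.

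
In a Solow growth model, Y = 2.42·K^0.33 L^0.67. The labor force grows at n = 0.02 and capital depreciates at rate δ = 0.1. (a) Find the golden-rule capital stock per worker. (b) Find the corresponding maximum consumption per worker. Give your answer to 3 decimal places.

(a) k_gold ≈ 16.927; (b) c_gold ≈ 4.124

Capital per worker breaks even when investment replaces (n + δ)·k; here n + δ = 0.12.
At the golden rule the marginal product of capital equals n+δ: 0.33·2.42·k^(0.33−1) = 0.12. Solving, k_gold = (0.33·2.42/0.12)^(1/0.67) ≈ 16.9270.
y_gold = 2.42·16.9270^0.33 ≈ 6.1553; c_gold = y_gold − 0.12·k_gold ≈ 4.1240.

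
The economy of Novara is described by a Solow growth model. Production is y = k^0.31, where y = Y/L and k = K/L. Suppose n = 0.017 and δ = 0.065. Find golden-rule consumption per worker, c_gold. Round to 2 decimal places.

Capital per worker breaks even when investment replaces (n + δ)·k; here n + δ = 0.082.
Maximizing c = f(k) − (n+δ)·k gives f'(k) = n+δ, i.e. 0.31·k^(0.31−1) = 0.082, so k_gold = (0.31/0.082)^(1/0.69) ≈ 6.8711.
y_gold = 6.8711^0.31 ≈ 1.8175.
c_gold = y_gold − (n+δ)·k_gold = 1.8175 − 0.082·6.8711 ≈ 1.2541.

c_gold ≈ 1.25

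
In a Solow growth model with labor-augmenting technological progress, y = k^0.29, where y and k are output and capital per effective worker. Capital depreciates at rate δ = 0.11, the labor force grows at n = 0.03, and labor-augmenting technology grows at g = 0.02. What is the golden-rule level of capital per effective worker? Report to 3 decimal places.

k_gold ≈ 2.311

n + g + δ = 0.03 + 0.02 + 0.11 = 0.16.
Golden rule sets MPK = n+g+δ: 0.29·k^(0.29−1) = 0.16, so k_gold = (0.29/0.16)^(1/0.71) ≈ 2.3109.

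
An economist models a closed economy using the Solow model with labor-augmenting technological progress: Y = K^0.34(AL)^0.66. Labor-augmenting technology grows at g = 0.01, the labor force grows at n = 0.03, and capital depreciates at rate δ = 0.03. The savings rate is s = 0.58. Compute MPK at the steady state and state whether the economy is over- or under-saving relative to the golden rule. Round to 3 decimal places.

over-saving; MPK ≈ 0.041

Capital per effective worker breaks even when investment replaces (n + g + δ)·k; here n + g + δ = 0.07.
Steady-state k*: s·k^0.34 = 0.07·k gives k* = (0.58/0.07)^(1/0.66) ≈ 24.6269.
MPK = 0.34·24.6269^(-0.66) ≈ 0.0410.
MPK < n+g+δ = 0.07, so the economy is dynamically inefficient (over-saving).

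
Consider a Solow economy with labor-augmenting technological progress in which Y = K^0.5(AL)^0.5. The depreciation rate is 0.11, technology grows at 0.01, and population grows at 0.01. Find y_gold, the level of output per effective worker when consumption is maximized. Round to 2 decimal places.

Capital per effective worker breaks even when investment replaces (n + g + δ)·k; here n + g + δ = 0.13.
Golden rule sets MPK = n+g+δ: 0.5·k^(0.5−1) = 0.13, so k_gold = (0.5/0.13)^(1/0.5) ≈ 14.7929.
Output: y_gold = k_gold^0.5 = 14.7929^0.5 ≈ 3.8462.

y_gold ≈ 3.85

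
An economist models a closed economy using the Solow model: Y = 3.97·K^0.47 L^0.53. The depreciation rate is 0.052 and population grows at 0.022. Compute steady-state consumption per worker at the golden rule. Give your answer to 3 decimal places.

The effective depreciation rate is n + δ = 0.022 + 0.052 = 0.074.
Maximizing c = f(k) − (n+δ)·k gives f'(k) = n+δ, i.e. 0.47·3.97·k^(0.47−1) = 0.074, so k_gold = (0.47·3.97/0.074)^(1/0.53) ≈ 441.1997.
y_gold = 3.97·441.1997^0.47 ≈ 69.4655.
c_gold = y_gold − (n+δ)·k_gold = 69.4655 − 0.074·441.1997 ≈ 36.8167.

c_gold ≈ 36.817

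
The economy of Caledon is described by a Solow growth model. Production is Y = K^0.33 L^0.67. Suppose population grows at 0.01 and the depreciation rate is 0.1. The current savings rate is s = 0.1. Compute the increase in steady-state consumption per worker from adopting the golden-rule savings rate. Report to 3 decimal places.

Break-even investment rate: n + δ = 0.01 + 0.1 = 0.11.
Current steady state (s = 0.1): k* = (0.1/0.11)^(1/0.67) ≈ 0.8674, y* = 0.8674^0.33 ≈ 0.9541, c* = (1−0.1)·0.9541 ≈ 0.8587.
At the golden rule the marginal product of capital equals n+δ: 0.33·k^(0.33−1) = 0.11. Solving, k_gold = (0.33/0.11)^(1/0.67) ≈ 5.1537.
y_gold = 5.1537^0.33 ≈ 1.7179, c_gold = y_gold − 0.11·k_gold ≈ 1.1510.
Gain: Δc = 1.1510 − 0.8587 ≈ 0.2923.

Δc ≈ 0.292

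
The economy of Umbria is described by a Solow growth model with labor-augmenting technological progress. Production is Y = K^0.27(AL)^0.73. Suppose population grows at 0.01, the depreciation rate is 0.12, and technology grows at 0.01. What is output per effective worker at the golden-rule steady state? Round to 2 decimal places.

Capital per effective worker breaks even when investment replaces (n + g + δ)·k; here n + g + δ = 0.14.
Setting f'(k) = n+g+δ gives 0.27·k^(0.27−1) = 0.14, hence k_gold = (0.27/0.14)^(1/0.73) ≈ 2.4589.
Output: y_gold = k_gold^0.27 = 2.4589^0.27 ≈ 1.2750.

y_gold ≈ 1.27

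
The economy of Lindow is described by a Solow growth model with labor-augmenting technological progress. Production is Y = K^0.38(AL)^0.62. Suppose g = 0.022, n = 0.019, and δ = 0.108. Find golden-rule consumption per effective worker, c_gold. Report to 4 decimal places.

c_gold ≈ 1.1005

Capital per effective worker breaks even when investment replaces (n + g + δ)·k; here n + g + δ = 0.149.
Golden rule sets MPK = n+g+δ: 0.38·k^(0.38−1) = 0.149, so k_gold = (0.38/0.149)^(1/0.62) ≈ 4.5269.
y_gold = 4.5269^0.38 ≈ 1.7750.
c_gold = y_gold − (n+g+δ)·k_gold = 1.7750 − 0.149·4.5269 ≈ 1.1005.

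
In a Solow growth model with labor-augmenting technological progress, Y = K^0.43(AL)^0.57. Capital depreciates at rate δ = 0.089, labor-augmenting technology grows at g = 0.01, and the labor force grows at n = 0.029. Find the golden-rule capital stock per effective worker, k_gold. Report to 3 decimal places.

k_gold ≈ 8.380

Break-even investment rate: n + g + δ = 0.029 + 0.01 + 0.089 = 0.128.
Golden rule sets MPK = n+g+δ: 0.43·k^(0.43−1) = 0.128, so k_gold = (0.43/0.128)^(1/0.57) ≈ 8.3803.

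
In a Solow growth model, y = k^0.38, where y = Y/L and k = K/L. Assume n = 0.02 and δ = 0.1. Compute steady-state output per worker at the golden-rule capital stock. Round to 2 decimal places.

n + δ = 0.02 + 0.1 = 0.12.
Setting f'(k) = n+δ gives 0.38·k^(0.38−1) = 0.12, hence k_gold = (0.38/0.12)^(1/0.62) ≈ 6.4183.
Output: y_gold = k_gold^0.38 = 6.4183^0.38 ≈ 2.0268.

y_gold ≈ 2.03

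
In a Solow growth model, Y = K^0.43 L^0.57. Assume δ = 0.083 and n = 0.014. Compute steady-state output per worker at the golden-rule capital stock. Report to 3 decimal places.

Break-even investment rate: n + δ = 0.014 + 0.083 = 0.097.
Setting f'(k) = n+δ gives 0.43·k^(0.43−1) = 0.097, hence k_gold = (0.43/0.097)^(1/0.57) ≈ 13.6319.
Output: y_gold = k_gold^0.43 = 13.6319^0.43 ≈ 3.0751.

y_gold ≈ 3.075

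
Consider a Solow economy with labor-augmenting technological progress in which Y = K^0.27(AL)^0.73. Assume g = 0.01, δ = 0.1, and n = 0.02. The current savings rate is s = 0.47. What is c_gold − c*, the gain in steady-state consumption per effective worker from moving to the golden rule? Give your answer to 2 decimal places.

Break-even investment rate: n + g + δ = 0.02 + 0.01 + 0.1 = 0.13.
Current steady state (s = 0.47): k* = (0.47/0.13)^(1/0.73) ≈ 5.8156, y* = 5.8156^0.27 ≈ 1.6086, c* = (1−0.47)·1.6086 ≈ 0.8525.
Golden rule sets MPK = n+g+δ: 0.27·k^(0.27−1) = 0.13, so k_gold = (0.27/0.13)^(1/0.73) ≈ 2.7216.
y_gold = 2.7216^0.27 ≈ 1.3104, c_gold = y_gold − 0.13·k_gold ≈ 0.9566.
Gain: Δc = 0.9566 − 0.8525 ≈ 0.1040.

Δc ≈ 0.10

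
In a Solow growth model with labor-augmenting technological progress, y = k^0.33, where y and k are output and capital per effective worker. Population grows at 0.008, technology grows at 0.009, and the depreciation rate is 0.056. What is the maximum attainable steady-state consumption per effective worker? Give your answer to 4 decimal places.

Capital per effective worker breaks even when investment replaces (n + g + δ)·k; here n + g + δ = 0.073.
Golden rule sets MPK = n+g+δ: 0.33·k^(0.33−1) = 0.073, so k_gold = (0.33/0.073)^(1/0.67) ≈ 9.5038.
y_gold = 9.5038^0.33 ≈ 2.1024.
c_gold = y_gold − (n+g+δ)·k_gold = 2.1024 − 0.073·9.5038 ≈ 1.4086.

c_gold ≈ 1.4086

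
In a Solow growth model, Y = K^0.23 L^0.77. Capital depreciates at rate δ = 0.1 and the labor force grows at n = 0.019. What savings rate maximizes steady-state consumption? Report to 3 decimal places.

Capital per worker breaks even when investment replaces (n + δ)·k; here n + δ = 0.119.
At the golden rule MPK = n+δ, and in any Cobb-Douglas steady state s = (n+δ)·k/y = MPK·k/y = capital's share 0.23.

s_gold = 0.230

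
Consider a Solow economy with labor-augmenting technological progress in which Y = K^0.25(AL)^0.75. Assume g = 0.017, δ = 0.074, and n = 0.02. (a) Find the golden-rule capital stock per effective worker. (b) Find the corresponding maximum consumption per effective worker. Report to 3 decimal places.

n + g + δ = 0.02 + 0.017 + 0.074 = 0.111.
Golden rule sets MPK = n+g+δ: 0.25·k^(0.25−1) = 0.111, so k_gold = (0.25/0.111)^(1/0.75) ≈ 2.9523.
y_gold = 2.9523^0.25 ≈ 1.3108; c_gold = y_gold − 0.111·k_gold ≈ 0.9831.

(a) k_gold ≈ 2.952; (b) c_gold ≈ 0.983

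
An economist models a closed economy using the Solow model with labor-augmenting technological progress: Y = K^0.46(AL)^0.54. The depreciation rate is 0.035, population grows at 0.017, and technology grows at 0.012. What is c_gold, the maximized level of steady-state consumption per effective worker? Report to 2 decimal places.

n + g + δ = 0.017 + 0.012 + 0.035 = 0.064.
Setting f'(k) = n+g+δ gives 0.46·k^(0.46−1) = 0.064, hence k_gold = (0.46/0.064)^(1/0.54) ≈ 38.5705.
y_gold = 38.5705^0.46 ≈ 5.3663.
c_gold = y_gold − (n+g+δ)·k_gold = 5.3663 − 0.064·38.5705 ≈ 2.8978.

c_gold ≈ 2.90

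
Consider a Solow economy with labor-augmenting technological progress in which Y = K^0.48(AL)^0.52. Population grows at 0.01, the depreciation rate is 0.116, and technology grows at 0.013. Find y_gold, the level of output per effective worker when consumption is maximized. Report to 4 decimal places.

y_gold ≈ 3.1392

Break-even investment rate: n + g + δ = 0.01 + 0.013 + 0.116 = 0.139.
Maximizing c = f(k) − (n+g+δ)·k gives f'(k) = n+g+δ, i.e. 0.48·k^(0.48−1) = 0.139, so k_gold = (0.48/0.139)^(1/0.52) ≈ 10.8405.
Output: y_gold = k_gold^0.48 = 10.8405^0.48 ≈ 3.1392.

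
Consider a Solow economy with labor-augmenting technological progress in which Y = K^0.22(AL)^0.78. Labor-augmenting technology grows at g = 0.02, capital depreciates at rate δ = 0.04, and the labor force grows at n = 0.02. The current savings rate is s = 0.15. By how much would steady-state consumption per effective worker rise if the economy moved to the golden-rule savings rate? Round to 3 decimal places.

Capital per effective worker breaks even when investment replaces (n + g + δ)·k; here n + g + δ = 0.08.
Current steady state (s = 0.15): k* = (0.15/0.08)^(1/0.78) ≈ 2.2387, y* = 2.2387^0.22 ≈ 1.1940, c* = (1−0.15)·1.1940 ≈ 1.0149.
Golden rule sets MPK = n+g+δ: 0.22·k^(0.22−1) = 0.08, so k_gold = (0.22/0.08)^(1/0.78) ≈ 3.6580.
y_gold = 3.6580^0.22 ≈ 1.3302, c_gold = y_gold − 0.08·k_gold ≈ 1.0375.
Gain: Δc = 1.0375 − 1.0149 ≈ 0.0227.

Δc ≈ 0.023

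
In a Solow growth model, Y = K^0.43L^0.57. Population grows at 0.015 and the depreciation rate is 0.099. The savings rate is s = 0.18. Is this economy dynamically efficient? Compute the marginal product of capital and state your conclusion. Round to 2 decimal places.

dynamically efficient; MPK ≈ 0.27

Capital per worker breaks even when investment replaces (n + δ)·k; here n + δ = 0.114.
Steady-state k*: s·k^0.43 = 0.114·k gives k* = (0.18/0.114)^(1/0.57) ≈ 2.2285.
MPK = 0.43·2.2285^(-0.57) ≈ 0.2723.
MPK > n+δ = 0.114, so the economy is dynamically efficient (under-saving).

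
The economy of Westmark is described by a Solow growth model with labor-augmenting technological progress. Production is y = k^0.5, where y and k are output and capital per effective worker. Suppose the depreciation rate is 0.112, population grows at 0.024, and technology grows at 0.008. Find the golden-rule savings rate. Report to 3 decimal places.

Capital per effective worker breaks even when investment replaces (n + g + δ)·k; here n + g + δ = 0.144.
At the golden rule MPK = n+g+δ, and in any Cobb-Douglas steady state s = (n+g+δ)·k/y = MPK·k/y = capital's share 0.5.

s_gold = 0.500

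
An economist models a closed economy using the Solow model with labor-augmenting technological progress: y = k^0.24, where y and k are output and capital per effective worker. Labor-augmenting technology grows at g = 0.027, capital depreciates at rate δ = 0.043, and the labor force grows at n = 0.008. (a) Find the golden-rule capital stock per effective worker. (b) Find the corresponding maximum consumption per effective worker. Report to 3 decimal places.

The effective depreciation rate is n + g + δ = 0.008 + 0.027 + 0.043 = 0.078.
At the golden rule the marginal product of capital equals n+g+δ: 0.24·k^(0.24−1) = 0.078. Solving, k_gold = (0.24/0.078)^(1/0.76) ≈ 4.3879.
y_gold = 4.3879^0.24 ≈ 1.4261; c_gold = y_gold − 0.078·k_gold ≈ 1.0838.

(a) k_gold ≈ 4.388; (b) c_gold ≈ 1.084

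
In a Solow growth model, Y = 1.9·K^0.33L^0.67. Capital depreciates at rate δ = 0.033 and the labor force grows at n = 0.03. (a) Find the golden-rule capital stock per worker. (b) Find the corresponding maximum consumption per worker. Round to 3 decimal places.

n + δ = 0.03 + 0.033 = 0.063.
Setting f'(k) = n+δ gives 0.33·1.9·k^(0.33−1) = 0.063, hence k_gold = (0.33·1.9/0.063)^(1/0.67) ≈ 30.8634.
y_gold = 1.9·30.8634^0.33 ≈ 5.8921; c_gold = y_gold − 0.063·k_gold ≈ 3.9477.

(a) k_gold ≈ 30.863; (b) c_gold ≈ 3.948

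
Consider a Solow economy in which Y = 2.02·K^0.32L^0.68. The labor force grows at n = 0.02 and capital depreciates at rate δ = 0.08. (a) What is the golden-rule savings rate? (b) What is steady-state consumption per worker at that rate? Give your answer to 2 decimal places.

(a) s_gold = 0.32; (b) c_gold ≈ 3.31

The effective depreciation rate is n + δ = 0.02 + 0.08 = 0.1.
For Cobb-Douglas, s_gold equals capital's share: s_gold = 0.32.
Setting f'(k) = n+δ gives 0.32·2.02·k^(0.32−1) = 0.1, hence k_gold = (0.32·2.02/0.1)^(1/0.68) ≈ 15.5566.
y_gold = 2.02·15.5566^0.32 ≈ 4.8614; c_gold = (1−0.32)·y_gold ≈ 3.3058.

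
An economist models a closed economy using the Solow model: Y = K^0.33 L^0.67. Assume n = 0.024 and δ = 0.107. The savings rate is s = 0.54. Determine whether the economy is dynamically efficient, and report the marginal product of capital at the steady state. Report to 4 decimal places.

n + δ = 0.024 + 0.107 = 0.131.
Steady-state k*: s·k^0.33 = 0.131·k gives k* = (0.54/0.131)^(1/0.67) ≈ 8.2812.
MPK = 0.33·8.2812^(-0.67) ≈ 0.0801.
MPK < n+δ = 0.131, so the economy is dynamically inefficient (over-saving).

dynamically inefficient; MPK ≈ 0.0801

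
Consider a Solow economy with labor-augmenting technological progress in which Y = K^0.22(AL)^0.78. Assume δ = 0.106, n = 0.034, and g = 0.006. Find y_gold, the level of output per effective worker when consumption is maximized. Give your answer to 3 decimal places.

y_gold ≈ 1.123

Capital per effective worker breaks even when investment replaces (n + g + δ)·k; here n + g + δ = 0.146.
Setting f'(k) = n+g+δ gives 0.22·k^(0.22−1) = 0.146, hence k_gold = (0.22/0.146)^(1/0.78) ≈ 1.6916.
Output: y_gold = k_gold^0.22 = 1.6916^0.22 ≈ 1.1226.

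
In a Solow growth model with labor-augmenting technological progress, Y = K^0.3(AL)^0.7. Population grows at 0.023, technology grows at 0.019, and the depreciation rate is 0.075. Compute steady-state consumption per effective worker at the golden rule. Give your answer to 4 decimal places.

c_gold ≈ 1.0480

Capital per effective worker breaks even when investment replaces (n + g + δ)·k; here n + g + δ = 0.117.
Setting f'(k) = n+g+δ gives 0.3·k^(0.3−1) = 0.117, hence k_gold = (0.3/0.117)^(1/0.7) ≈ 3.8388.
y_gold = 3.8388^0.3 ≈ 1.4971.
c_gold = y_gold − (n+g+δ)·k_gold = 1.4971 − 0.117·3.8388 ≈ 1.0480.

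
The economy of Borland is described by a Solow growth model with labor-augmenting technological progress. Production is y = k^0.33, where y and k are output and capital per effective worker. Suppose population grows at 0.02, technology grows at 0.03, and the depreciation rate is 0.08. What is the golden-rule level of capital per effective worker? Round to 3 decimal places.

Break-even investment rate: n + g + δ = 0.02 + 0.03 + 0.08 = 0.13.
At the golden rule the marginal product of capital equals n+g+δ: 0.33·k^(0.33−1) = 0.13. Solving, k_gold = (0.33/0.13)^(1/0.67) ≈ 4.0164.

k_gold ≈ 4.016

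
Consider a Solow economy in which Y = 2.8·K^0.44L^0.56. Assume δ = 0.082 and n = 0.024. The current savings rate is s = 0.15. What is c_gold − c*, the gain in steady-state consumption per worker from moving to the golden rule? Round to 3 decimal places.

Δc ≈ 3.753

The effective depreciation rate is n + δ = 0.024 + 0.082 = 0.106.
Current steady state (s = 0.15): k* = (0.15·2.8/0.106)^(1/0.56) ≈ 11.6884, y* = 2.8·11.6884^0.44 ≈ 8.2598, c* = (1−0.15)·8.2598 ≈ 7.0208.
Setting f'(k) = n+δ gives 0.44·2.8·k^(0.44−1) = 0.106, hence k_gold = (0.44·2.8/0.106)^(1/0.56) ≈ 79.8601.
y_gold = 2.8·79.8601^0.44 ≈ 19.2390, c_gold = y_gold − 0.106·k_gold ≈ 10.7739.
Gain: Δc = 10.7739 − 7.0208 ≈ 3.7530.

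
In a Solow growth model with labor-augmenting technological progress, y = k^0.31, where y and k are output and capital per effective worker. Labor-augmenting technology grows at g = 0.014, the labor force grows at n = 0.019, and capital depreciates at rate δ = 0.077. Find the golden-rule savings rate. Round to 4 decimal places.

Capital per effective worker breaks even when investment replaces (n + g + δ)·k; here n + g + δ = 0.11.
At the golden rule MPK = n+g+δ, and in any Cobb-Douglas steady state s = (n+g+δ)·k/y = MPK·k/y = capital's share 0.31.

s_gold = 0.3100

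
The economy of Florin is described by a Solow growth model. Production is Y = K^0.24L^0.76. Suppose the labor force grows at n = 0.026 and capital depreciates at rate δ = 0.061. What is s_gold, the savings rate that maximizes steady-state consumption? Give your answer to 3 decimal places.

s_gold = 0.240

n + δ = 0.026 + 0.061 = 0.087.
At the golden rule MPK = n+δ, and in any Cobb-Douglas steady state s = (n+δ)·k/y = MPK·k/y = capital's share 0.24.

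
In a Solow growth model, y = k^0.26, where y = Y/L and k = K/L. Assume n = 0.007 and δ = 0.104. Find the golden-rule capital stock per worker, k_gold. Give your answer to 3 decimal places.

The effective depreciation rate is n + δ = 0.007 + 0.104 = 0.111.
Maximizing c = f(k) − (n+δ)·k gives f'(k) = n+δ, i.e. 0.26·k^(0.26−1) = 0.111, so k_gold = (0.26/0.111)^(1/0.74) ≈ 3.1588.

k_gold ≈ 3.159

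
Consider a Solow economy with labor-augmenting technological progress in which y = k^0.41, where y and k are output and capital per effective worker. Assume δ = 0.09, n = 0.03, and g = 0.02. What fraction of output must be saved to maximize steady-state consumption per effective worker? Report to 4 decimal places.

n + g + δ = 0.03 + 0.02 + 0.09 = 0.14.
At the golden rule MPK = n+g+δ, and in any Cobb-Douglas steady state s = (n+g+δ)·k/y = MPK·k/y = capital's share 0.41.

s_gold = 0.4100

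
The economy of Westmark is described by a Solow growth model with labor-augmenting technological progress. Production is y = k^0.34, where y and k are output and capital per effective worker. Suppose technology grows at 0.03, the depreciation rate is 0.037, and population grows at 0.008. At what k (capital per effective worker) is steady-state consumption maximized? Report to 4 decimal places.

Capital per effective worker breaks even when investment replaces (n + g + δ)·k; here n + g + δ = 0.075.
Maximizing c = f(k) − (n+g+δ)·k gives f'(k) = n+g+δ, i.e. 0.34·k^(0.34−1) = 0.075, so k_gold = (0.34/0.075)^(1/0.66) ≈ 9.8758.

k_gold ≈ 9.8758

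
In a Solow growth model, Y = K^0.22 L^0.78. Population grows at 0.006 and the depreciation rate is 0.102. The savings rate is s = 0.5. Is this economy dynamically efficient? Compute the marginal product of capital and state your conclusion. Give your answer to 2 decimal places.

dynamically inefficient; MPK ≈ 0.05

The effective depreciation rate is n + δ = 0.006 + 0.102 = 0.108.
Steady-state k*: s·k^0.22 = 0.108·k gives k* = (0.5/0.108)^(1/0.78) ≈ 7.1329.
MPK = 0.22·7.1329^(-0.78) ≈ 0.0475.
MPK < n+δ = 0.108, so the economy is dynamically inefficient (over-saving).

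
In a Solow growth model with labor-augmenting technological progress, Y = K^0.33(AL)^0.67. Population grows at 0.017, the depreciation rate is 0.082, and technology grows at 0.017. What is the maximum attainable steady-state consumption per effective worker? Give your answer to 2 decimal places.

n + g + δ = 0.017 + 0.017 + 0.082 = 0.116.
Golden rule sets MPK = n+g+δ: 0.33·k^(0.33−1) = 0.116, so k_gold = (0.33/0.116)^(1/0.67) ≈ 4.7610.
y_gold = 4.7610^0.33 ≈ 1.6736.
c_gold = y_gold − (n+g+δ)·k_gold = 1.6736 − 0.116·4.7610 ≈ 1.1213.

c_gold ≈ 1.12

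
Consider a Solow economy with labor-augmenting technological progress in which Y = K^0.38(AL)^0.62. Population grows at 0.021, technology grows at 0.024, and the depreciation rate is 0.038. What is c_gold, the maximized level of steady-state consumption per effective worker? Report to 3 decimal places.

c_gold ≈ 1.575

n + g + δ = 0.021 + 0.024 + 0.038 = 0.083.
Setting f'(k) = n+g+δ gives 0.38·k^(0.38−1) = 0.083, hence k_gold = (0.38/0.083)^(1/0.62) ≈ 11.6320.
y_gold = 11.6320^0.38 ≈ 2.5407.
c_gold = y_gold − (n+g+δ)·k_gold = 2.5407 − 0.083·11.6320 ≈ 1.5752.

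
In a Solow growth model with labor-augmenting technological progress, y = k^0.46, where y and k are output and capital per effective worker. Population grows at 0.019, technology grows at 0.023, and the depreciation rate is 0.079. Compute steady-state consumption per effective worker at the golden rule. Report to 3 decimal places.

n + g + δ = 0.019 + 0.023 + 0.079 = 0.121.
At the golden rule the marginal product of capital equals n+g+δ: 0.46·k^(0.46−1) = 0.121. Solving, k_gold = (0.46/0.121)^(1/0.54) ≈ 11.8583.
y_gold = 11.8583^0.46 ≈ 3.1193.
c_gold = y_gold − (n+g+δ)·k_gold = 3.1193 − 0.121·11.8583 ≈ 1.6844.

c_gold ≈ 1.684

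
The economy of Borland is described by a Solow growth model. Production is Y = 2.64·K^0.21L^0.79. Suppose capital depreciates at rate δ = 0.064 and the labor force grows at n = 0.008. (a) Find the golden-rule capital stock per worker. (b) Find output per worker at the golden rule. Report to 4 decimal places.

The effective depreciation rate is n + δ = 0.008 + 0.064 = 0.072.
Golden rule sets MPK = n+δ: 0.21·2.64·k^(0.21−1) = 0.072, so k_gold = (0.21·2.64/0.072)^(1/0.79) ≈ 13.2477.
y_gold = 2.64·13.2477^0.21 ≈ 4.5421.

(a) k_gold ≈ 13.2477; (b) y_gold ≈ 4.5421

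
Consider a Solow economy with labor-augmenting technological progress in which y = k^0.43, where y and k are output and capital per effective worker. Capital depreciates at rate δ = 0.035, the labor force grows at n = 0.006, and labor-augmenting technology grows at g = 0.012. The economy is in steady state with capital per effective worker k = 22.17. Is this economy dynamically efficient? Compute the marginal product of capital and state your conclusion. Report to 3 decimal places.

dynamically efficient; MPK ≈ 0.074

Break-even investment rate: n + g + δ = 0.006 + 0.012 + 0.035 = 0.053.
MPK = 0.43·k^(0.43−1) = 0.43·22.17^(-0.57) ≈ 0.0735.
MPK > 0.053, so the economy is dynamically efficient (under-saving).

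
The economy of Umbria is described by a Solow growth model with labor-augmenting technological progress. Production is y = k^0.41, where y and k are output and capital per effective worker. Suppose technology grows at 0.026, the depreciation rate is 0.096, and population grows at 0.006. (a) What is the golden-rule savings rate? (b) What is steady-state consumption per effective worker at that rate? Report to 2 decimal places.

n + g + δ = 0.006 + 0.026 + 0.096 = 0.128.
For Cobb-Douglas, s_gold equals capital's share: s_gold = 0.41.
At the golden rule the marginal product of capital equals n+g+δ: 0.41·k^(0.41−1) = 0.128. Solving, k_gold = (0.41/0.128)^(1/0.59) ≈ 7.1929.
y_gold = 7.1929^0.41 ≈ 2.2456; c_gold = (1−0.41)·y_gold ≈ 1.3249.

(a) s_gold = 0.41; (b) c_gold ≈ 1.32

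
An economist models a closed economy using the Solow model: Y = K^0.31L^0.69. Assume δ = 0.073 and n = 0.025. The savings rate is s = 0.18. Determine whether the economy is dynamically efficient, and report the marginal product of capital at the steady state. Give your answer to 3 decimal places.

n + δ = 0.025 + 0.073 = 0.098.
Steady-state k*: s·k^0.31 = 0.098·k gives k* = (0.18/0.098)^(1/0.69) ≈ 2.4137.
MPK = 0.31·2.4137^(-0.69) ≈ 0.1688.
MPK > n+δ = 0.098, so the economy is dynamically efficient (under-saving).

dynamically efficient; MPK ≈ 0.169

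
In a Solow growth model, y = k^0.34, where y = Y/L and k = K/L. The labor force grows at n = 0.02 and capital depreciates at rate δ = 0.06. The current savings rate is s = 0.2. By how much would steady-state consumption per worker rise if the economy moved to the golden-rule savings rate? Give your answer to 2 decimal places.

Break-even investment rate: n + δ = 0.02 + 0.06 = 0.08.
Current steady state (s = 0.2): k* = (0.2/0.08)^(1/0.66) ≈ 4.0081, y* = 4.0081^0.34 ≈ 1.6032, c* = (1−0.2)·1.6032 ≈ 1.2826.
Golden rule sets MPK = n+δ: 0.34·k^(0.34−1) = 0.08, so k_gold = (0.34/0.08)^(1/0.66) ≈ 8.9558.
y_gold = 8.9558^0.34 ≈ 2.1072, c_gold = y_gold − 0.08·k_gold ≈ 1.3908.
Gain: Δc = 1.3908 − 1.2826 ≈ 0.1082.

Δc ≈ 0.11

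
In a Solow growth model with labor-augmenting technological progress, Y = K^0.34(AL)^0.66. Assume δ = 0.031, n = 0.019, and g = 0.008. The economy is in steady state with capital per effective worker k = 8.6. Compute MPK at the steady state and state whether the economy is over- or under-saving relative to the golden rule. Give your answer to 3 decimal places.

under-saving; MPK ≈ 0.082

n + g + δ = 0.019 + 0.008 + 0.031 = 0.058.
MPK = 0.34·k^(0.34−1) = 0.34·8.6^(-0.66) ≈ 0.0822.
MPK > 0.058, so the economy is dynamically efficient (under-saving).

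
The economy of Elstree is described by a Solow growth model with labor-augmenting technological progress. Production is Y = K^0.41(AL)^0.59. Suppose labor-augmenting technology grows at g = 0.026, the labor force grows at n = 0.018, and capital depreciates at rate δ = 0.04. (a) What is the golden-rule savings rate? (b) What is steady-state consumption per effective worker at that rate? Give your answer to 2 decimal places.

The effective depreciation rate is n + g + δ = 0.018 + 0.026 + 0.04 = 0.084.
For Cobb-Douglas, s_gold equals capital's share: s_gold = 0.41.
Maximizing c = f(k) − (n+g+δ)·k gives f'(k) = n+g+δ, i.e. 0.41·k^(0.41−1) = 0.084, so k_gold = (0.41/0.084)^(1/0.59) ≈ 14.6878.
y_gold = 14.6878^0.41 ≈ 3.0092; c_gold = (1−0.41)·y_gold ≈ 1.7754.

(a) s_gold = 0.41; (b) c_gold ≈ 1.78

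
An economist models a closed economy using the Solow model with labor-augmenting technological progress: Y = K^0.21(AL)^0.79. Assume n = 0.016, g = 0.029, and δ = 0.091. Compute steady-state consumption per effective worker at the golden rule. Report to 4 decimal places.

Capital per effective worker breaks even when investment replaces (n + g + δ)·k; here n + g + δ = 0.136.
At the golden rule the marginal product of capital equals n+g+δ: 0.21·k^(0.21−1) = 0.136. Solving, k_gold = (0.21/0.136)^(1/0.79) ≈ 1.7331.
y_gold = 1.7331^0.21 ≈ 1.1224.
c_gold = y_gold − (n+g+δ)·k_gold = 1.1224 − 0.136·1.7331 ≈ 0.8867.

c_gold ≈ 0.8867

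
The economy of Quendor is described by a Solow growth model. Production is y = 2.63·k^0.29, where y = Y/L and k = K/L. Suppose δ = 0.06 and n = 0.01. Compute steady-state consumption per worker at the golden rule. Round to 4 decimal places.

c_gold ≈ 4.9532

Capital per worker breaks even when investment replaces (n + δ)·k; here n + δ = 0.07.
Maximizing c = f(k) − (n+δ)·k gives f'(k) = n+δ, i.e. 0.29·2.63·k^(0.29−1) = 0.07, so k_gold = (0.29·2.63/0.07)^(1/0.71) ≈ 28.9017.
y_gold = 2.63·28.9017^0.29 ≈ 6.9763.
c_gold = y_gold − (n+δ)·k_gold = 6.9763 − 0.07·28.9017 ≈ 4.9532.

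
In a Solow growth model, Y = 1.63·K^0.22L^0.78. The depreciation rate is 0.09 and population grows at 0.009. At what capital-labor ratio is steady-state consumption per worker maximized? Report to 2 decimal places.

k_gold ≈ 5.21

n + δ = 0.009 + 0.09 = 0.099.
Golden rule sets MPK = n+δ: 0.22·1.63·k^(0.22−1) = 0.099, so k_gold = (0.22·1.63/0.099)^(1/0.78) ≈ 5.2076.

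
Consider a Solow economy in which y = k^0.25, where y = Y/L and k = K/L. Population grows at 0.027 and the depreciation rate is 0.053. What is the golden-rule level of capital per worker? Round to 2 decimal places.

The effective depreciation rate is n + δ = 0.027 + 0.053 = 0.08.
At the golden rule the marginal product of capital equals n+δ: 0.25·k^(0.25−1) = 0.08. Solving, k_gold = (0.25/0.08)^(1/0.75) ≈ 4.5688.

k_gold ≈ 4.57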